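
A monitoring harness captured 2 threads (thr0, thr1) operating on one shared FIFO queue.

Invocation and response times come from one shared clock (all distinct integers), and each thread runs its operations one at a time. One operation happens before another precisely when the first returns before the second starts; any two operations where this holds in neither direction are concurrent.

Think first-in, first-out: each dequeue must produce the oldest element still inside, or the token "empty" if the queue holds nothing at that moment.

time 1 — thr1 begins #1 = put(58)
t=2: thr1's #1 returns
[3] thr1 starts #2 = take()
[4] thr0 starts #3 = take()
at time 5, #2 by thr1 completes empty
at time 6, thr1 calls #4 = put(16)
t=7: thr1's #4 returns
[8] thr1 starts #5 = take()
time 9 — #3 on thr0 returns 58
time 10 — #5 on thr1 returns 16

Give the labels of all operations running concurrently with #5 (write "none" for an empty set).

concurrent with #5 ([8,10]): every op whose interval crosses 8..10
#1 [1,2]: before
#2 [3,5]: before
#3 [4,9]: concurrent
#4 [6,7]: before

#3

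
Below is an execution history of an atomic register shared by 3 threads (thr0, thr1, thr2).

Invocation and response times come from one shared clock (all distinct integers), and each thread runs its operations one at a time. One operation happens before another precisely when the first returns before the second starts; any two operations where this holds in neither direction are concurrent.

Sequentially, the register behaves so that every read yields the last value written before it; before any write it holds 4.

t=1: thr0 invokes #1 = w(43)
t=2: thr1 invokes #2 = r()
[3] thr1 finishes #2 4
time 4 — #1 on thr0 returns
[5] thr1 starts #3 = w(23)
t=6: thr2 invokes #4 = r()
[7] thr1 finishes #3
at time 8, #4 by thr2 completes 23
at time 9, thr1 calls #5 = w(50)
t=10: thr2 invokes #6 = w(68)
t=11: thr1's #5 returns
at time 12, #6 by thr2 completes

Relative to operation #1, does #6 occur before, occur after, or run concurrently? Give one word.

after

#6 spans [10,12], #1 spans [1,4]
resp(#1)=4 < inv(#6)=10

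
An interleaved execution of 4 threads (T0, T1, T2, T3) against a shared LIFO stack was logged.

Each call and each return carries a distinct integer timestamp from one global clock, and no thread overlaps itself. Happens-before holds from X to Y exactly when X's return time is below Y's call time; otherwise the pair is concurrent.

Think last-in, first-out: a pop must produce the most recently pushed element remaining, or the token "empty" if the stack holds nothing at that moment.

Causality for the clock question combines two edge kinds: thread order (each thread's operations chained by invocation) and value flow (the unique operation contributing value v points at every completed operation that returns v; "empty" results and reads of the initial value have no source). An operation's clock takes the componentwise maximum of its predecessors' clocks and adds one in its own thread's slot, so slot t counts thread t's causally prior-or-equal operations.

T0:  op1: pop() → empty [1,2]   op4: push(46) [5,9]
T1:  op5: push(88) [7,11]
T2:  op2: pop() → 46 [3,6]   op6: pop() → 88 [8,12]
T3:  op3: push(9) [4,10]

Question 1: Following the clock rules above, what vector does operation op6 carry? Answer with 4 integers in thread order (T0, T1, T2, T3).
Answer: (2, 1, 2, 0)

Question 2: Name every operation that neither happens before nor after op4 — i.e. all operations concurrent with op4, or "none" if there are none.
Answer: op2, op3, op5, op6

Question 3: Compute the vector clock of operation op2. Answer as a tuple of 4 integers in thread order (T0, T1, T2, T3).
Answer: (2, 0, 1, 0)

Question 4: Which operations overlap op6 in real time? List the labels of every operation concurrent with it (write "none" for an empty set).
Answer: op3, op4, op5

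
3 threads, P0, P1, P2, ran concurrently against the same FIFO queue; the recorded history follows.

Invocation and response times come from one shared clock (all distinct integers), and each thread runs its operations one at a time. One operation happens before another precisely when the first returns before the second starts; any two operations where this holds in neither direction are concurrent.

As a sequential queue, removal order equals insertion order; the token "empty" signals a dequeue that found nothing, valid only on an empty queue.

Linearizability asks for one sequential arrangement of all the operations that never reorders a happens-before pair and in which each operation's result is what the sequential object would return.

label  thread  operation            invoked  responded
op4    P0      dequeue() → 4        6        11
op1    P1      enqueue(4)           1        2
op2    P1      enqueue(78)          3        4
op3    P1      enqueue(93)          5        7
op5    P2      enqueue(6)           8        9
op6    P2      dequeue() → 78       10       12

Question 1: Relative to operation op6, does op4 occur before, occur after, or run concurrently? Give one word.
concurrent

op4 spans [6,11], op6 spans [10,12]
the intervals overlap in both directions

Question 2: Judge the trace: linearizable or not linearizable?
linearizable

a witness: op1, op2, op3, op4, op5, op6
step 1: op1 enqueue(4) — queue <4>
step 2: op2 enqueue(78) — queue <4,78>
step 3: op3 enqueue(93) — queue <4,78,93>
step 4: op4 dequeue() → 4 — queue <78,93>
step 5: op5 enqueue(6) — queue <78,93,6>
step 6: op6 dequeue() → 78 — queue <93,6>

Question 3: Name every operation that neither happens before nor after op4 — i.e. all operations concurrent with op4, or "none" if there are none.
op3, op5, op6

op4 spans [6,11]; an op avoiding the whole window 6..11 is ordered, any other is concurrent
op1 [1,2]: before
op2 [3,4]: before
op3 [5,7]: concurrent
op5 [8,9]: concurrent
op6 [10,12]: concurrent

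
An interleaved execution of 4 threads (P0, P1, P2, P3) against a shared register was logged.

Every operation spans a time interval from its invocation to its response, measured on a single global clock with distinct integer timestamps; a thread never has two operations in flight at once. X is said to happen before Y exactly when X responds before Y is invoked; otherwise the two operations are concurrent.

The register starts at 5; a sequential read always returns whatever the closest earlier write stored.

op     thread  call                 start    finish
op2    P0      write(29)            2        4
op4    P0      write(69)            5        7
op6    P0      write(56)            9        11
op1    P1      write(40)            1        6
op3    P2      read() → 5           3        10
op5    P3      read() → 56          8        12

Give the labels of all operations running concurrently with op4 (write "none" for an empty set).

op1, op3

concurrent with op4 ([5,7]): every op whose interval crosses 5..7
op1 [1,6]: concurrent
op2 [2,4]: before
op3 [3,10]: concurrent
op5 [8,12]: after
op6 [9,11]: after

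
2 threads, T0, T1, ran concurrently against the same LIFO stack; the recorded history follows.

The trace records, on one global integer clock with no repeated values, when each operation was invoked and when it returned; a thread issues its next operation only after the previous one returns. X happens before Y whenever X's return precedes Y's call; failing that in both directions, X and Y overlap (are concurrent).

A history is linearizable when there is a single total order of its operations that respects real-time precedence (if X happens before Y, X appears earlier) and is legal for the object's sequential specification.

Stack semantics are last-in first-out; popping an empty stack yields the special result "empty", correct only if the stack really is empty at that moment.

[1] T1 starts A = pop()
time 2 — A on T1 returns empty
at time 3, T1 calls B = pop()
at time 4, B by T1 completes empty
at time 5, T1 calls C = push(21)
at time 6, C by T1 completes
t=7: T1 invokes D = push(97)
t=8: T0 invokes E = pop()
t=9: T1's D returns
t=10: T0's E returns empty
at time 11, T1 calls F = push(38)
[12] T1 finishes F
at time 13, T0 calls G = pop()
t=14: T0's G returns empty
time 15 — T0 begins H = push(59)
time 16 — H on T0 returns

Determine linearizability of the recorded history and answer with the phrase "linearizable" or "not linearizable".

not linearizable

through event 9 a valid linearization exists; event 10 (E responding at time 10) ends that
no legal order exists: 2 real-time-consistent candidates over 5 completed LIFO stack operations, all rejected
e.g. A, B, C, D, E: illegal at step 5, since E pop() → empty cannot apply there
e.g. A, B, C, E, D: illegal at step 4, since E pop() → empty cannot apply there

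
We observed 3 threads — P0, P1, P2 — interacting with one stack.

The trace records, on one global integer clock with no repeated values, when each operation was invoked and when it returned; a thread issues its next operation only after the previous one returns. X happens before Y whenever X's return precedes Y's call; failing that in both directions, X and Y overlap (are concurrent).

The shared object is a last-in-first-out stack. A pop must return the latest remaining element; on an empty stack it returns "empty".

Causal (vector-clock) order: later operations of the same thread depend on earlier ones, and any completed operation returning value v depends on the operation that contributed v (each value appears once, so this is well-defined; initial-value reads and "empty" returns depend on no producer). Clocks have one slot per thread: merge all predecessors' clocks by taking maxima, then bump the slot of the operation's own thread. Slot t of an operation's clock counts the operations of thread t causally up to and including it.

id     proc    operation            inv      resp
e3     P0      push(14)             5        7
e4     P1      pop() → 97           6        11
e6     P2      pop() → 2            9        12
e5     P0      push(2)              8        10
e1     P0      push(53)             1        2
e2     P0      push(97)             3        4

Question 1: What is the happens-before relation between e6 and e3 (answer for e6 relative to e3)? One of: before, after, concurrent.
e6 spans [9,12], e3 spans [5,7]
resp(e3)=7 < inv(e6)=9

after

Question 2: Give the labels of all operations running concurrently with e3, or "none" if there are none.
concurrent with e3 ([5,7]): every op whose interval crosses 5..7
e1 [1,2]: before
e2 [3,4]: before
e4 [6,11]: concurrent
e5 [8,10]: after
e6 [9,12]: after

e4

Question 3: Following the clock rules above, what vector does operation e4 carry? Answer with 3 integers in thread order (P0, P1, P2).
root op e1, invoked 1: fresh clock plus P0's own tick → (1, 0, 0)
from VC(e1)=(1, 0, 0), e2 (invoked 3) maxes components and bumps P0 → (2, 0, 0)
from VC(e2)=(2, 0, 0), e4 (invoked 6) maxes components and bumps P1 → (2, 1, 0)
from VC(e2)=(2, 0, 0), e3 (invoked 5) maxes components and bumps P0 → (3, 0, 0)
from VC(e3)=(3, 0, 0), e5 (invoked 8) maxes components and bumps P0 → (4, 0, 0)
from VC(e5)=(4, 0, 0), e6 (invoked 9) maxes components and bumps P2 → (4, 0, 1)
target: VC(e4) = (2, 1, 0)

(2, 1, 0)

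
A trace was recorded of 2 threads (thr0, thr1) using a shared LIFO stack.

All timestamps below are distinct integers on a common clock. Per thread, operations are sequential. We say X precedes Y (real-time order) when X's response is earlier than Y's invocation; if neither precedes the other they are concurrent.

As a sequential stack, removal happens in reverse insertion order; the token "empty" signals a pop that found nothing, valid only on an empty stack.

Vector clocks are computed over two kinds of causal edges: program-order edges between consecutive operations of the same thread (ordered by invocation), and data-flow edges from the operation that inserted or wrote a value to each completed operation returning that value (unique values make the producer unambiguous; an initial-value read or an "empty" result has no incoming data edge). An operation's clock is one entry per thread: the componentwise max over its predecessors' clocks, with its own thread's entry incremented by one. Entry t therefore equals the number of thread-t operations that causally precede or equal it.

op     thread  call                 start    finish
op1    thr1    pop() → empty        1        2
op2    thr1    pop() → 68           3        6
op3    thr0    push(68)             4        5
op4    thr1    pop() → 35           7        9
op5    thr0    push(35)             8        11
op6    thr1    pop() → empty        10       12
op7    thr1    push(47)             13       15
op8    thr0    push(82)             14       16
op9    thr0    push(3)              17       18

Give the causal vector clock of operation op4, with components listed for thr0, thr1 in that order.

(2, 3)

op1, invoked 1, has no incoming edges; only thr1's bump applies → (0, 1)
op3, invoked 4, has no incoming edges; only thr0's bump applies → (1, 0)
invoked at 8, op5 merges VC(op3)=(1, 0) and bumps thr0's slot → (2, 0)
invoked at 3, op2 merges VC(op1)=(0, 1), VC(op3)=(1, 0) and bumps thr1's slot → (1, 2)
invoked at 14, op8 merges VC(op5)=(2, 0) and bumps thr0's slot → (3, 0)
invoked at 17, op9 merges VC(op8)=(3, 0) and bumps thr0's slot → (4, 0)
invoked at 7, op4 merges VC(op2)=(1, 2), VC(op5)=(2, 0) and bumps thr1's slot → (2, 3)
invoked at 10, op6 merges VC(op4)=(2, 3) and bumps thr1's slot → (2, 4)
invoked at 13, op7 merges VC(op6)=(2, 4) and bumps thr1's slot → (2, 5)
target: VC(op4) = (2, 3)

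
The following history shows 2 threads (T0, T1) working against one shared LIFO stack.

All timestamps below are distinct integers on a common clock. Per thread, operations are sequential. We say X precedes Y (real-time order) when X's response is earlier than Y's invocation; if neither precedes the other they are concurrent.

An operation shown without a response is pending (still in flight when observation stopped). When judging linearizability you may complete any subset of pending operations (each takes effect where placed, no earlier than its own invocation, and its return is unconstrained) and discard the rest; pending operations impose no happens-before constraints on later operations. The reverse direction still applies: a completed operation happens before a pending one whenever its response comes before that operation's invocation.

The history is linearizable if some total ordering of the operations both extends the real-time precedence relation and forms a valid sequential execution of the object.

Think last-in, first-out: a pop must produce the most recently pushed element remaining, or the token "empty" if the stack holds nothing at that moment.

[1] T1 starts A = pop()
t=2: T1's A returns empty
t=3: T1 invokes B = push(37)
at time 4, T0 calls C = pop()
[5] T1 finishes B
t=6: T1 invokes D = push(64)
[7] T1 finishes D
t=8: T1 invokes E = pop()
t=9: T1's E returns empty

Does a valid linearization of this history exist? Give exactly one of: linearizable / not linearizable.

not linearizable

events 1..8 are fine; event 9 — the response of E at time 9 — makes the prefix non-linearizable
one real-time candidate order over the 4 completed operations — the LIFO stack replay rejects it
completion choices over the 1 pending operation (C) were checked; none helps
one such order, A, B, D, E (pending dropped), breaks at step 4 where E pop() → empty is illegal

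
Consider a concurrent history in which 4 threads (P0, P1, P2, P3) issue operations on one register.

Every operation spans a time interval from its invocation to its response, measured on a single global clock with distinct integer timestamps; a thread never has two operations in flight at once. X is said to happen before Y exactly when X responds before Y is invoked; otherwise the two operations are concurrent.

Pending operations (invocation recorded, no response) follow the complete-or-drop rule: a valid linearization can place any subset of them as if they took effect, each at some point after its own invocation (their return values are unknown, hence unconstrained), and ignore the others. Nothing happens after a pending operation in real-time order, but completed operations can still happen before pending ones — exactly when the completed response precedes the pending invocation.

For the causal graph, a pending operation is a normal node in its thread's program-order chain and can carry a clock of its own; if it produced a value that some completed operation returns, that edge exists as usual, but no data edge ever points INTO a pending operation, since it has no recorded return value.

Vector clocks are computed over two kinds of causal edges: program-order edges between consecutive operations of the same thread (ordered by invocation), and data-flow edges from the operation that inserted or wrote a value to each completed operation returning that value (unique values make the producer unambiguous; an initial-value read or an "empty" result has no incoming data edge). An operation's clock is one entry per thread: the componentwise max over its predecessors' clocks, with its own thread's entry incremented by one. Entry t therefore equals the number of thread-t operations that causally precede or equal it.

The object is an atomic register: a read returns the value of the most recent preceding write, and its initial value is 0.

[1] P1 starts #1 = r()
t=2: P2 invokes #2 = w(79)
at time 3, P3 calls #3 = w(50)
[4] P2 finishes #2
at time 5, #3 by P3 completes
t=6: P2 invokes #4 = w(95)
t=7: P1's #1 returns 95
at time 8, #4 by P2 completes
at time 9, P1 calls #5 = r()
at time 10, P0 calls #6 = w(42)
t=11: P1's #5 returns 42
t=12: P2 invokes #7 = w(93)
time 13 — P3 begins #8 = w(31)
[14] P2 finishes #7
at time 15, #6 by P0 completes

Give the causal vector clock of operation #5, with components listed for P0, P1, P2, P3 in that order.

invoked at 3, #3 has no predecessors; its own P3 bump gives (0, 0, 0, 1)
invoked at 2, #2 has no predecessors; its own P2 bump gives (0, 0, 1, 0)
invoked at 10, #6 has no predecessors; its own P0 bump gives (1, 0, 0, 0)
#8, invoked 13, takes VC(#3)=(0, 0, 0, 1) under max, adds 1 for P3 → (0, 0, 0, 2)
#4, invoked 6, takes VC(#2)=(0, 0, 1, 0) under max, adds 1 for P2 → (0, 0, 2, 0)
#7, invoked 12, takes VC(#4)=(0, 0, 2, 0) under max, adds 1 for P2 → (0, 0, 3, 0)
#1, invoked 1, takes VC(#4)=(0, 0, 2, 0) under max, adds 1 for P1 → (0, 1, 2, 0)
#5, invoked 9, takes VC(#1)=(0, 1, 2, 0), VC(#6)=(1, 0, 0, 0) under max, adds 1 for P1 → (1, 2, 2, 0)
target: VC(#5) = (1, 2, 2, 0)

(1, 2, 2, 0)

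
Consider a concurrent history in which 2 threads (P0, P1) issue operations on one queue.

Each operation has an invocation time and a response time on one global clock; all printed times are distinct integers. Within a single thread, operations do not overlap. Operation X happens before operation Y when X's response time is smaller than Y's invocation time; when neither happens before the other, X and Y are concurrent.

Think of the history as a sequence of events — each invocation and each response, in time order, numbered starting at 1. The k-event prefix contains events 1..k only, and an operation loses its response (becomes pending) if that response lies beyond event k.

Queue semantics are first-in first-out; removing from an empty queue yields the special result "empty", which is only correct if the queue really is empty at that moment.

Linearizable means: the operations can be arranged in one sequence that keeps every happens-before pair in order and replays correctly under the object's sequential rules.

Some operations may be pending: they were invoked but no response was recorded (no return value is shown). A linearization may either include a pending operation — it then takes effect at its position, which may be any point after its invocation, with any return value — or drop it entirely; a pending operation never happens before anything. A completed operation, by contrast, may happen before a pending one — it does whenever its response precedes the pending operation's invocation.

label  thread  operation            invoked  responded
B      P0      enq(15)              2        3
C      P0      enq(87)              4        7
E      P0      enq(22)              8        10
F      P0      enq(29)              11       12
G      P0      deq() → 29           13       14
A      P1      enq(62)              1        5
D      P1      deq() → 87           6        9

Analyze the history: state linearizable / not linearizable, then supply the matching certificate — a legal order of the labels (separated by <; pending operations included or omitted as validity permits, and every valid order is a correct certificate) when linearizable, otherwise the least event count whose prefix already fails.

not linearizable — minimal violating prefix: 9 events

prefix check: 1..8 passes, 1..9 fails once D's time-9 response joins
4 completed operations, 5 real-time-consistent orders — every queue replay fails
completion choices over the 1 pending operation (E) were checked; none helps
sample order A, B, C, D (pending dropped) stalls at step 4 — D deq() → 87 has no legal effect
sample order A, B, D, C (pending dropped) stalls at step 3 — D deq() → 87 has no legal effect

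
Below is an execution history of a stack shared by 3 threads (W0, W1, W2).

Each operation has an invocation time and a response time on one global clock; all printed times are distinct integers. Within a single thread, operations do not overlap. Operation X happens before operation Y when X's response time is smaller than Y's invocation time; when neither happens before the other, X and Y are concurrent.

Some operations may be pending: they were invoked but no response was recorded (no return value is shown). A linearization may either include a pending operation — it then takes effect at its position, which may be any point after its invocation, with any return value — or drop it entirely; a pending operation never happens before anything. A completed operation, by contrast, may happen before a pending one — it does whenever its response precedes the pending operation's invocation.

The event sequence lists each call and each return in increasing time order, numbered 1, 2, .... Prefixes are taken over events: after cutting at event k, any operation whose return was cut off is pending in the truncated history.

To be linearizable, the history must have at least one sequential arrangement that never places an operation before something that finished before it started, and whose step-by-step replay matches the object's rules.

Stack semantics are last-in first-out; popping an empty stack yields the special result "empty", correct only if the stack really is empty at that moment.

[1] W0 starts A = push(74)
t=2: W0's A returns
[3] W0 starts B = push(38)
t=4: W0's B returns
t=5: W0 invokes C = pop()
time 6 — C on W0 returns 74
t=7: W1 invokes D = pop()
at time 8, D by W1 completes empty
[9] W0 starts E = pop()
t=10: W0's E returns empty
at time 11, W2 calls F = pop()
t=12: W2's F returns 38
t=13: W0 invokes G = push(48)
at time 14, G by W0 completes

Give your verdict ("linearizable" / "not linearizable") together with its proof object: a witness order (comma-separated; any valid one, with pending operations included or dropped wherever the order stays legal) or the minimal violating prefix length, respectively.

not linearizable — minimal violating prefix: 6 events

cut after 5 events: linearizable; cut after 6 events (C responds, time 6): not linearizable
one real-time candidate order over the 3 completed operations — the stack replay rejects it
take A, B, C: step 3 already fails, because C pop() → 74 cannot occur there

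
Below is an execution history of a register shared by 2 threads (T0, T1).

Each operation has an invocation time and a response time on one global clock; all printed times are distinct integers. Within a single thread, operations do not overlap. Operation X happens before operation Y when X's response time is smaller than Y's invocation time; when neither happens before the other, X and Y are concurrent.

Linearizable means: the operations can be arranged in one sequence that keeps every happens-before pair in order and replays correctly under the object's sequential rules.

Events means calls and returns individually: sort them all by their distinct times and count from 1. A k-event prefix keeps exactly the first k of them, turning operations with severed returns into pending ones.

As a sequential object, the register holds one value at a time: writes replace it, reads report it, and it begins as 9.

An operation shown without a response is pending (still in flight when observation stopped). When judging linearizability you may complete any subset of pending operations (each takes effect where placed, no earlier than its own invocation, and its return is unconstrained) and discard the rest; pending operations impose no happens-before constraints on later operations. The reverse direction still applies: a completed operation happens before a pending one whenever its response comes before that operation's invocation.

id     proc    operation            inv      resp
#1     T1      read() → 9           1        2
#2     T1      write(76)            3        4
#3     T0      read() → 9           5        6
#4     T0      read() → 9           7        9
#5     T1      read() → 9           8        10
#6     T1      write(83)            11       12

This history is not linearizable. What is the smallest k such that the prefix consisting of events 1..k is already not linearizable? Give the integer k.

6

a valid linearization of events 1..5 exists, for instance #1, #2:
step 1: #1 read() → 9 — value 9
step 2: #2 write(76) — value 76
with event 6 included (#3 responding at time 6), all real-time-consistent orders fail
for example #1, #2, #3 fails at step 3: #3 read() → 9 is not legal there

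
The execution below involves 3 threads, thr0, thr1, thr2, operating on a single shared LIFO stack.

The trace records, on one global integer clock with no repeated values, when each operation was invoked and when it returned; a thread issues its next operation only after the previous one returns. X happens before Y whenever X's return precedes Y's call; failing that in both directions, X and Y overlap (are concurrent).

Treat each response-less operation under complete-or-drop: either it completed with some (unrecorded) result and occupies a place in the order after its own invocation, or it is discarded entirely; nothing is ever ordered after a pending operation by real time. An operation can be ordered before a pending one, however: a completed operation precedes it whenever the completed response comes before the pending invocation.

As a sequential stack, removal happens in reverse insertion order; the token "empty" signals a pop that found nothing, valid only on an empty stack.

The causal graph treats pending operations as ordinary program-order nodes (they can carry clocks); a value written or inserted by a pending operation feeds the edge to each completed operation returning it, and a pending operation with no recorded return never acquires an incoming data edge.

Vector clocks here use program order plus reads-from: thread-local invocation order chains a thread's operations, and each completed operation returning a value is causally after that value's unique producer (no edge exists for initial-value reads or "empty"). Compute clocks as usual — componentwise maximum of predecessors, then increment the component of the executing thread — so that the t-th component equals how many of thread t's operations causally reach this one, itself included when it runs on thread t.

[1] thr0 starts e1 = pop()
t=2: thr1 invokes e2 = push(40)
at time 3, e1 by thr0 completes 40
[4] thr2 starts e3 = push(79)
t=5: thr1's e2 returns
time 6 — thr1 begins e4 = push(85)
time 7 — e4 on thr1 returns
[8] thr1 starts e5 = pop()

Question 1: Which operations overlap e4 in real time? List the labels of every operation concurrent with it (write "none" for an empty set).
overlap test against e4 [6,7]: concurrent iff the interval meets 6..7
e1 [1,3]: before
e2 [2,5]: before
e3 [4,…): concurrent
e5 [8,…): after

e3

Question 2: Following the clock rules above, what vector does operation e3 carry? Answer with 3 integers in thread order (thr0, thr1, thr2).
root op e3, invoked 4: fresh clock plus thr2's own tick → (0, 0, 1)
root op e2, invoked 2: fresh clock plus thr1's own tick → (0, 1, 0)
invoked at 6, e4 merges VC(e2)=(0, 1, 0) and bumps thr1's slot → (0, 2, 0)
invoked at 1, e1 merges VC(e2)=(0, 1, 0) and bumps thr0's slot → (1, 1, 0)
invoked at 8, e5 merges VC(e4)=(0, 2, 0) and bumps thr1's slot → (0, 3, 0)
target: VC(e3) = (0, 0, 1)

(0, 0, 1)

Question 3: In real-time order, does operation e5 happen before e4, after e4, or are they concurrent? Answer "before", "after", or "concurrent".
e5 spans [8,…), e4 spans [6,7]
resp(e4)=7 < inv(e5)=8

after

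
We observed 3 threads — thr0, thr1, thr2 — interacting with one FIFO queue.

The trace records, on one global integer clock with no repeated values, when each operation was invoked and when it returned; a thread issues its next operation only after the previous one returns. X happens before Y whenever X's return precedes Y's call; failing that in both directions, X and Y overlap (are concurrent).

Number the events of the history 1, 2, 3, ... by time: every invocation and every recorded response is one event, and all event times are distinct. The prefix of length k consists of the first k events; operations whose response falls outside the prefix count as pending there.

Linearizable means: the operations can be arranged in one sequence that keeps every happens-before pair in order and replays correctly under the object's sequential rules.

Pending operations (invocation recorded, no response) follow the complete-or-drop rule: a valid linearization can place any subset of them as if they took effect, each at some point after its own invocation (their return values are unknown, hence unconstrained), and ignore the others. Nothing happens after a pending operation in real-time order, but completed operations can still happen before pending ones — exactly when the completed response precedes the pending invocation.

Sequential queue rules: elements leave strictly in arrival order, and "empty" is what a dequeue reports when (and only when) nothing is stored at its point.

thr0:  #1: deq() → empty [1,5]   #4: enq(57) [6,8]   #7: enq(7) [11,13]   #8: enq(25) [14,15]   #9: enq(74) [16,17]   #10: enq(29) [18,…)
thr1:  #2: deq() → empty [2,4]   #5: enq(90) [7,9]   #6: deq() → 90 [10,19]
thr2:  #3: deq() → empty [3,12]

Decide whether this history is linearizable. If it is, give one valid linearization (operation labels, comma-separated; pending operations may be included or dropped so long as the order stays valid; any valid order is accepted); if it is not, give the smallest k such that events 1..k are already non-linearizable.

after step 1 (#1 deq() → empty): queue <>
after step 2 (#2 deq() → empty): queue <>
after step 3 (#3 deq() → empty): queue <>
after step 4 (#5 enq(90)): queue <90>
after step 5 (#4 enq(57)): queue <90,57>
after step 6 (#6 deq() → 90): queue <57>
after step 7 (#7 enq(7)): queue <57,7>
after step 8 (#8 enq(25)): queue <57,7,25>
after step 9 (#9 enq(74)): queue <57,7,25,74>

linearizable — witness: #1, #2, #3, #5, #4, #6, #7, #8, #9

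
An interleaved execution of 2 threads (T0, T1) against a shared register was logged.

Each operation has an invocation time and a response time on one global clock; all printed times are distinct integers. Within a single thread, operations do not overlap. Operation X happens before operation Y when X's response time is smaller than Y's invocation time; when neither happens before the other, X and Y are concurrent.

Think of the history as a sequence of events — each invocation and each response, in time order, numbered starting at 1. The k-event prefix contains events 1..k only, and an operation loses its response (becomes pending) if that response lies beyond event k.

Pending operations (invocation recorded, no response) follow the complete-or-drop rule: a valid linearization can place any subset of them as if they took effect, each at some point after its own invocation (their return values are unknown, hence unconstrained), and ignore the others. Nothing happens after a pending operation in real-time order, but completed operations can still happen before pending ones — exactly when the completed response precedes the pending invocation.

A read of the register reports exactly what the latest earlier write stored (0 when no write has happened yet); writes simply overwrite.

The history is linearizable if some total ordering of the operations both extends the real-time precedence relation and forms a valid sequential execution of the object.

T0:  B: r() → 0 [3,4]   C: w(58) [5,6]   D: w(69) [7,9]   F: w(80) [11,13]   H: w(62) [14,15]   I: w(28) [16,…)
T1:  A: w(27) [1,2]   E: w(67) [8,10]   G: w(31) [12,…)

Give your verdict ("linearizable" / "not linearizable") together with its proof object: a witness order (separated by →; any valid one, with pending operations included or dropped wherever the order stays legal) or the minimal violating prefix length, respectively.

not linearizable — minimal violating prefix: 4 events

events 1..3 are fine; event 4 — the response of B at time 4 — makes the prefix non-linearizable
the completed operations (2 total) allow one real-time order; the register replay rejects it
one such order, A, B, breaks at step 2 where B r() → 0 is illegal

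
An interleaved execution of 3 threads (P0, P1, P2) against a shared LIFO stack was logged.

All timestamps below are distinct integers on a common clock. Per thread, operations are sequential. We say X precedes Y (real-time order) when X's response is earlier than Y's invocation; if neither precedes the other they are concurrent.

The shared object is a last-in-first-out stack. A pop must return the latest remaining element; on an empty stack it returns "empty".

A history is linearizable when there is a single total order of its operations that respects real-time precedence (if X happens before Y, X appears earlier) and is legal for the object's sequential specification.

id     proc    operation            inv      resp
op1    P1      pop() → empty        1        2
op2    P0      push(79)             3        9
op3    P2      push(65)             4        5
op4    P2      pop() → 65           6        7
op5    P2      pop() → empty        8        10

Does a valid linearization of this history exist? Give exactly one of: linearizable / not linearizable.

one valid linearization: op1, op3, op4, op5, op2
1. op1 pop() → empty, leaving stack <>
2. op3 push(65), leaving stack <65>
3. op4 pop() → 65, leaving stack <>
4. op5 pop() → empty, leaving stack <>
5. op2 push(79), leaving stack <79>

linearizable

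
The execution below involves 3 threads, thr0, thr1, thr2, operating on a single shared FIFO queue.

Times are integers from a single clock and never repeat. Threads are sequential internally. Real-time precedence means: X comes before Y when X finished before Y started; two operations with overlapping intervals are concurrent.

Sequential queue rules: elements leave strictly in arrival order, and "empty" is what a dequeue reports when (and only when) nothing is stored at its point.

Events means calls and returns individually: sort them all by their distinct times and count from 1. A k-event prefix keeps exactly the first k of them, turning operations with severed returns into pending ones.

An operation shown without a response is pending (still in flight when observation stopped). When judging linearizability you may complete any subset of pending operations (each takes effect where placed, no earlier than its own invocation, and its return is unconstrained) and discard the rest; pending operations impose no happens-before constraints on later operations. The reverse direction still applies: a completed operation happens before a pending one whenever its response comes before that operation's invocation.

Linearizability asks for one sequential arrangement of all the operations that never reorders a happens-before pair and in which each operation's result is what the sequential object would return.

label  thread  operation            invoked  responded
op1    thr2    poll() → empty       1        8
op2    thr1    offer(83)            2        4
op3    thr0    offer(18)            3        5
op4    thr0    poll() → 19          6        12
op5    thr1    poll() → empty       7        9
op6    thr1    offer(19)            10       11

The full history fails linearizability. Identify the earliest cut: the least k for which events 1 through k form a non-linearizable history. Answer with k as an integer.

a valid linearization of events 1..8 exists, for instance op1, op2, op3:
1. op1 poll() → empty, leaving queue <>
2. op2 offer(83), leaving queue <83>
3. op3 offer(18), leaving queue <83,18>
once event 9 joins (op5's response, time 9), exhaustive search finds no witness
completion choices over the 1 pending operation (op4) were checked; none helps
sample order op1, op2, op3, op5 (pending dropped) stalls at step 4 — op5 poll() → empty has no legal effect
sample order op1, op3, op2, op5 (pending dropped) stalls at step 4 — op5 poll() → empty has no legal effect

9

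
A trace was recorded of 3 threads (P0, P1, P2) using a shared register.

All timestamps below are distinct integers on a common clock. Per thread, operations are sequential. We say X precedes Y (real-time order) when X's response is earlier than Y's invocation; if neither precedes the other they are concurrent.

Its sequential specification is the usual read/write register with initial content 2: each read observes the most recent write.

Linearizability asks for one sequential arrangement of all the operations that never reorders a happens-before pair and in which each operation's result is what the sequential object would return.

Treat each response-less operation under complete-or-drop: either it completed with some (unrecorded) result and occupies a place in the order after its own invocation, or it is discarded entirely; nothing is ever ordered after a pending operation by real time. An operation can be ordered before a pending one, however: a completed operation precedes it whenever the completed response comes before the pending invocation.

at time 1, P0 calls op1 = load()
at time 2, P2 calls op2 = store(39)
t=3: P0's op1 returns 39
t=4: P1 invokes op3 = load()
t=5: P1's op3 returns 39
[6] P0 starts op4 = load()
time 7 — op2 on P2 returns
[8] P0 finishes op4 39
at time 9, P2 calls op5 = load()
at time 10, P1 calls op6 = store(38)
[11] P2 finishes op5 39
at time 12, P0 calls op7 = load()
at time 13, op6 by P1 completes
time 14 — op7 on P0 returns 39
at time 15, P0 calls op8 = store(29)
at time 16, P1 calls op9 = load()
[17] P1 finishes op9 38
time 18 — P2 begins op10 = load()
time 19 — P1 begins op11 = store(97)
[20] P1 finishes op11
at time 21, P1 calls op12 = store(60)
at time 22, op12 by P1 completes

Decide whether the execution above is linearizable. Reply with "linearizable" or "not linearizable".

a witness: op2, op1, op3, op4, op5, op7, op6, op9, op8, op10, op11, op12
1. op2 store(39), leaving value 39
2. op1 load() → 39, leaving value 39
3. op3 load() → 39, leaving value 39
4. op4 load() → 39, leaving value 39
5. op5 load() → 39, leaving value 39
6. op7 load() → 39, leaving value 39
7. op6 store(38), leaving value 38
8. op9 load() → 38, leaving value 38
9. op8 store(29) (pending, included), leaving value 29
10. op10 load() (pending, included), leaving value 29
11. op11 store(97), leaving value 97
12. op12 store(60), leaving value 60

linearizable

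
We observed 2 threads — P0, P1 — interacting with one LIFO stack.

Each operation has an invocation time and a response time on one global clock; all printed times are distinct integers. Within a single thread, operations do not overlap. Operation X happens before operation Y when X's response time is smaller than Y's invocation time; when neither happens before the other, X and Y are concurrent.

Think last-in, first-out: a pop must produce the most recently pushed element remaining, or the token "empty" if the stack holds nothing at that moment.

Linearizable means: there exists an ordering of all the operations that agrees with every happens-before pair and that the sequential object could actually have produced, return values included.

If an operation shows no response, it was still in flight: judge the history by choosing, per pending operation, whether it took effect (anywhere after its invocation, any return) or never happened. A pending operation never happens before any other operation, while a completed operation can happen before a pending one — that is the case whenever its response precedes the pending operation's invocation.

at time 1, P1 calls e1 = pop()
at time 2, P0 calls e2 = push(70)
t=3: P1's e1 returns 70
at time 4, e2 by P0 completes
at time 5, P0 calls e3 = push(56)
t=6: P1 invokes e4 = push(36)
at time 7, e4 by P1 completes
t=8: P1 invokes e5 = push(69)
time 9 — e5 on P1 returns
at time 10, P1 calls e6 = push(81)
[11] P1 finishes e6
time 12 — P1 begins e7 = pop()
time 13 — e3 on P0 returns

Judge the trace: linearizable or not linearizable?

a witness: e2, e1, e3, e4, e5, e6
step 1: e2 push(70) — stack <70>
step 2: e1 pop() → 70 — stack <>
step 3: e3 push(56) — stack <56>
step 4: e4 push(36) — stack <56,36>
step 5: e5 push(69) — stack <56,36,69>
step 6: e6 push(81) — stack <56,36,69,81>

linearizable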